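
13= 13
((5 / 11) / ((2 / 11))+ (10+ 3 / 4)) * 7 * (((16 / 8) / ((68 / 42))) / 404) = 7791 / 27472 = 0.28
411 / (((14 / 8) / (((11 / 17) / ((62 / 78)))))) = 705276 / 3689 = 191.18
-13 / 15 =-0.87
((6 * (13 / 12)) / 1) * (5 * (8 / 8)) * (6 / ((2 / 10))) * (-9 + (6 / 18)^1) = -8450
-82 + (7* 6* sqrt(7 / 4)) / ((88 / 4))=-82 + 21* sqrt(7) / 22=-79.47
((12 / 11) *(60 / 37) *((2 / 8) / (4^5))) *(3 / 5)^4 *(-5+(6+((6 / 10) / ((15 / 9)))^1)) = 12393 / 162800000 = 0.00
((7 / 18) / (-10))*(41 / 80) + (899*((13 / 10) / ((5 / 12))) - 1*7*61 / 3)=2662.53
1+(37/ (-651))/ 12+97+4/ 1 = 796787/ 7812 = 102.00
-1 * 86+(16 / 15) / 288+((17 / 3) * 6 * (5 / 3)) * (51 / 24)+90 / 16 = 40.05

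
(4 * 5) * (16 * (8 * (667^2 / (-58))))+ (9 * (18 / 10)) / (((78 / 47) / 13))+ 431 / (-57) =-11192725577 / 570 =-19636360.66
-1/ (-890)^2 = -0.00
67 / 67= 1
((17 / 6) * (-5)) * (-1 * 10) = 425 / 3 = 141.67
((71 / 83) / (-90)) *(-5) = 71 / 1494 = 0.05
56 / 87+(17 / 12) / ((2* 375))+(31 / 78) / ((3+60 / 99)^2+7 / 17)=28448737987 / 42134274000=0.68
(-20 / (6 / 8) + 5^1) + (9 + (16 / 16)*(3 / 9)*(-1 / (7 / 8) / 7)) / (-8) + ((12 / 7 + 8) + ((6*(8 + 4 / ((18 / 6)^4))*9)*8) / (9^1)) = 373.30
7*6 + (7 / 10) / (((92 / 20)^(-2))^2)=2221387 / 6250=355.42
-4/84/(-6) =1/126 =0.01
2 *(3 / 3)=2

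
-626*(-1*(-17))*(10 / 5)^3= -85136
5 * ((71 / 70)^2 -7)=-29259 / 980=-29.86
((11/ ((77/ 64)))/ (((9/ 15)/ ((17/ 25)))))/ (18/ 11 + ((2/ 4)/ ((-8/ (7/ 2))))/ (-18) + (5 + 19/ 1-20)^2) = 2297856/ 3913735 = 0.59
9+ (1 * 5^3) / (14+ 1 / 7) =1766 / 99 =17.84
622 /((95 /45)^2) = 50382 /361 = 139.56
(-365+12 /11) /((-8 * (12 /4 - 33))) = -4003 /2640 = -1.52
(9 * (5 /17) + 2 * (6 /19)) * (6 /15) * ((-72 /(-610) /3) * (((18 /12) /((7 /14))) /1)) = 76248 /492575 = 0.15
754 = 754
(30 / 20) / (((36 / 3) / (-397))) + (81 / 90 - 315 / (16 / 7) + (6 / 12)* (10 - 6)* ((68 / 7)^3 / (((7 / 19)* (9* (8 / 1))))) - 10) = -220274147 / 1728720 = -127.42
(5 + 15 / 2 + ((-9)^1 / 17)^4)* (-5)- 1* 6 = -11507987 / 167042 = -68.89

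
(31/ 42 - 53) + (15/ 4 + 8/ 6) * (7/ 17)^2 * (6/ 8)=-5012071/ 97104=-51.62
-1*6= -6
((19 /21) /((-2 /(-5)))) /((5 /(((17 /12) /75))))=323 /37800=0.01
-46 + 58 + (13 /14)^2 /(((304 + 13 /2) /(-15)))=242587 /20286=11.96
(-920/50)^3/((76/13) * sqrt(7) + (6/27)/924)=547185614976/87378424034875 -13301156293641216 * sqrt(7)/87378424034875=-402.74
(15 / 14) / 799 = 15 / 11186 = 0.00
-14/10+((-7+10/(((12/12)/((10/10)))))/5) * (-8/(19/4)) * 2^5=-641/19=-33.74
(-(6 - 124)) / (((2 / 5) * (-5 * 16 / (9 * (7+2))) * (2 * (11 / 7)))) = -95.04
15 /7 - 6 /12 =23 /14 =1.64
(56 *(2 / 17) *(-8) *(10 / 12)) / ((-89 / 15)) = 11200 / 1513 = 7.40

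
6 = 6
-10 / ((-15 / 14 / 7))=196 / 3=65.33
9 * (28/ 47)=252/ 47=5.36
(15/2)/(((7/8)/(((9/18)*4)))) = 120/7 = 17.14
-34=-34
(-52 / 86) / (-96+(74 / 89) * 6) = 1157 / 174150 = 0.01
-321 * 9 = -2889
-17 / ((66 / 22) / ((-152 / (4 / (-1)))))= -646 / 3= -215.33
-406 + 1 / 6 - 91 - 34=-3185 / 6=-530.83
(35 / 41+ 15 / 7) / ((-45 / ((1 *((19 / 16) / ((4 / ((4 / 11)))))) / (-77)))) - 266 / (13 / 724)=-1685341860515 / 113765652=-14814.15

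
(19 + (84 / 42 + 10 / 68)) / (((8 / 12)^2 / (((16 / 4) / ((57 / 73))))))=157461 / 646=243.75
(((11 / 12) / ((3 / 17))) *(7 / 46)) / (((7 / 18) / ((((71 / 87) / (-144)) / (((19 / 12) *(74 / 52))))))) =-0.01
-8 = -8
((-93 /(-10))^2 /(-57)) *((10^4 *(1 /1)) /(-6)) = 48050 /19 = 2528.95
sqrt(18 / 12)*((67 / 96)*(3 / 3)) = 67*sqrt(6) / 192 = 0.85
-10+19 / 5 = -31 / 5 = -6.20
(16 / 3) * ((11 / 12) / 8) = 11 / 18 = 0.61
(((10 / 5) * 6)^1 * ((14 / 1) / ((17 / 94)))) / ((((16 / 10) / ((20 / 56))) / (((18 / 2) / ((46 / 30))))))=475875 / 391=1217.07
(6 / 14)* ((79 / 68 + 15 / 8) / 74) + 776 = 7809841 / 10064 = 776.02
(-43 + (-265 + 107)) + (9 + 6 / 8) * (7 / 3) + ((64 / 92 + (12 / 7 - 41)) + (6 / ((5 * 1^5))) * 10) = -204.84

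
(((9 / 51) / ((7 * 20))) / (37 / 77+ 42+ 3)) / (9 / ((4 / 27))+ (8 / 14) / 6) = 693 / 1521391370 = 0.00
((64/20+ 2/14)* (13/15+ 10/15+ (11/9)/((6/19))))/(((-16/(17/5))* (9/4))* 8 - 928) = -322439/18076800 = -0.02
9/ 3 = 3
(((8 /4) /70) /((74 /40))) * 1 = 4 /259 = 0.02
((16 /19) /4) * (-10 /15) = -8 /57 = -0.14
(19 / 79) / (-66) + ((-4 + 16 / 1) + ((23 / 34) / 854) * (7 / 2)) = 259513213 / 21627672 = 12.00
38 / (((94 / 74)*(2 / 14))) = 9842 / 47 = 209.40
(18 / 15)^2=36 / 25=1.44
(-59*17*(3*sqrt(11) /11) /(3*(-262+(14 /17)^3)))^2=24282611652121 /18148268923884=1.34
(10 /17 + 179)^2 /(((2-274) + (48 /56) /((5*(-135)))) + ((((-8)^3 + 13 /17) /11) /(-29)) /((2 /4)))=-119.99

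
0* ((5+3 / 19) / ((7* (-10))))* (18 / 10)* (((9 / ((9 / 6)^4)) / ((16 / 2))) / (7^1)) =0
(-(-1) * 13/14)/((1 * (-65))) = -1/70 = -0.01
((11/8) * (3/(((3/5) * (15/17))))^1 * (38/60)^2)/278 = 67507/6004800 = 0.01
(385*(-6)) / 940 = -231 / 94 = -2.46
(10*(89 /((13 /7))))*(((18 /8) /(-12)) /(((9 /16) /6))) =-12460 /13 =-958.46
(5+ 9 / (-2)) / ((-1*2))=-1 / 4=-0.25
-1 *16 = -16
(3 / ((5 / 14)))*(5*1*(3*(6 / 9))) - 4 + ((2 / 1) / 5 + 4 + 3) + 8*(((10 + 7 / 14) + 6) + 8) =1417 / 5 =283.40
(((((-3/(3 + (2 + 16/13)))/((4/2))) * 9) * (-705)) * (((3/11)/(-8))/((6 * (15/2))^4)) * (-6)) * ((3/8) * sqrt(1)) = 611/21384000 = 0.00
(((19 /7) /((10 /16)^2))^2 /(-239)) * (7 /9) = -1478656 /9410625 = -0.16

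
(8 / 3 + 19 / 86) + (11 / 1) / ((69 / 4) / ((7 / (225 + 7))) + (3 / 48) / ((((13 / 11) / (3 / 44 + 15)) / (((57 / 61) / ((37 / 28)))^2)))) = 6799840001749 / 2339267972938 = 2.91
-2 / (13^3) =-2 / 2197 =-0.00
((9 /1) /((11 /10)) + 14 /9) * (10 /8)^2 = 6025 /396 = 15.21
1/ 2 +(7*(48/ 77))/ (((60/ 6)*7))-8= -5727/ 770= -7.44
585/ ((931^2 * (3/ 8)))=1560/ 866761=0.00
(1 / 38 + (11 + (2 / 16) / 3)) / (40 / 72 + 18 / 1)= 15141 / 25384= 0.60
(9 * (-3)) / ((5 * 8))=-27 / 40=-0.68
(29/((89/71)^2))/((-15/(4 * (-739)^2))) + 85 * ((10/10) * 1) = -2687686.17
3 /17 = 0.18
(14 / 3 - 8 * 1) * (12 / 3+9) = -130 / 3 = -43.33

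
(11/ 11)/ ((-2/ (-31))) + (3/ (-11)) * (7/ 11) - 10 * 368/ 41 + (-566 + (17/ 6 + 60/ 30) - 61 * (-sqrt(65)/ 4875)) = -9459580/ 14883 + 61 * sqrt(65)/ 4875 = -635.50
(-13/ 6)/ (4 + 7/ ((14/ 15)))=-13/ 69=-0.19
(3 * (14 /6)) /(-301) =-1 /43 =-0.02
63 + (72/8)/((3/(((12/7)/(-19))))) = 8343/133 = 62.73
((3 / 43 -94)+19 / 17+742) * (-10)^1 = -4745560 / 731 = -6491.87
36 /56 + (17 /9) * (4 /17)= 137 /126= 1.09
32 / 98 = 16 / 49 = 0.33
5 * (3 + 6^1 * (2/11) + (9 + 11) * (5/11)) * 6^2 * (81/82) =1057050/451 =2343.79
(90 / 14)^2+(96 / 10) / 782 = 3960051 / 95795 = 41.34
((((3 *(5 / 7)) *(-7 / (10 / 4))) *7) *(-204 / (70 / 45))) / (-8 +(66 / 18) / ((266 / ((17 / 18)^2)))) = -1424104416 / 2065237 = -689.56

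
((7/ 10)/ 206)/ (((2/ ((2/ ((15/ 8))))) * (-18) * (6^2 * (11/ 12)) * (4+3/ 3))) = -7/ 11471625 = -0.00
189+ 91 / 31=5950 / 31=191.94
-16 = -16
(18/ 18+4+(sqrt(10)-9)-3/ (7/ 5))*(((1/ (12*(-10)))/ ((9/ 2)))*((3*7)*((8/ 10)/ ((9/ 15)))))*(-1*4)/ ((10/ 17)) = -1462/ 675+238*sqrt(10)/ 675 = -1.05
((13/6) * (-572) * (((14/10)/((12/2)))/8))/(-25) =13013/9000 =1.45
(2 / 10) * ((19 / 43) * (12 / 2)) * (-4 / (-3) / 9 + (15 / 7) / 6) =3629 / 13545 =0.27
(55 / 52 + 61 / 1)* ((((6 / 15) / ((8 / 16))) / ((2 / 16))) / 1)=25816 / 65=397.17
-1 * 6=-6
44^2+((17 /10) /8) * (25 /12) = 371797 /192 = 1936.44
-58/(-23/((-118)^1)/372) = -2545968/23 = -110694.26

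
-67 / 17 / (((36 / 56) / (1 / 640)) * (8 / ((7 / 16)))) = -3283 / 6266880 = -0.00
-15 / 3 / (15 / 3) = -1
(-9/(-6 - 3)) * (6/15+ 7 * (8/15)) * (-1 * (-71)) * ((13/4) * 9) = 85839/10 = 8583.90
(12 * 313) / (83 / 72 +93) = 39.89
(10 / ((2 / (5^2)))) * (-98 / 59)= -12250 / 59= -207.63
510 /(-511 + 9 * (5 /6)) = -1020 /1007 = -1.01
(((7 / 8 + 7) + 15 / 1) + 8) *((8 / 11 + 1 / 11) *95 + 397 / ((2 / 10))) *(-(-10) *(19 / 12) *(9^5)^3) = 18270121926215883505275 / 88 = 207615021888816858014.49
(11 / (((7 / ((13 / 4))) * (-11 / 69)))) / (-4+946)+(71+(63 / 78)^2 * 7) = 112229903 / 1485848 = 75.53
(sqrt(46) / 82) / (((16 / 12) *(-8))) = -3 *sqrt(46) / 2624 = -0.01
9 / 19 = 0.47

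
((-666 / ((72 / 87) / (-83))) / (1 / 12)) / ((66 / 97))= 25916169 / 22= 1178007.68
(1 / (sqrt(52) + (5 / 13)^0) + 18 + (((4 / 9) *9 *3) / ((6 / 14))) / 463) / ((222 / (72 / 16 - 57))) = -14909965 / 3494724 - 35 *sqrt(13) / 3774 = -4.30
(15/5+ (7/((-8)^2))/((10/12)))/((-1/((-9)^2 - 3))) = -19539/80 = -244.24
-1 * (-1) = 1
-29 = -29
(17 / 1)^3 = 4913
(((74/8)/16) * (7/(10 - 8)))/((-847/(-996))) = 9213/3872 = 2.38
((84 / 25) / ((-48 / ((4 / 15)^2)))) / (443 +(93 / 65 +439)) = -0.00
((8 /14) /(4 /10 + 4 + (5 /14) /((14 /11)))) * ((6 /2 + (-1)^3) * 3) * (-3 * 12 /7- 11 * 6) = -79680 /1529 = -52.11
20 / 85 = 4 / 17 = 0.24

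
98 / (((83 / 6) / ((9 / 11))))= 5292 / 913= 5.80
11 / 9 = 1.22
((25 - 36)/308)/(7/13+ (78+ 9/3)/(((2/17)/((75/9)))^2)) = -13/147932071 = -0.00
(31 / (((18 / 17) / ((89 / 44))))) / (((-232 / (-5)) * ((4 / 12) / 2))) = 234515 / 30624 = 7.66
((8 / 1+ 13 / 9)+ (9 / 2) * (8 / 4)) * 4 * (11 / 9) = 7304 / 81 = 90.17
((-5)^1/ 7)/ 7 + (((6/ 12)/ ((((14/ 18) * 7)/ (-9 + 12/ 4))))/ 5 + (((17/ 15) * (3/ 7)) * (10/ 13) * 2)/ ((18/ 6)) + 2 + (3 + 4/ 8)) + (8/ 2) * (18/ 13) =211649/ 19110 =11.08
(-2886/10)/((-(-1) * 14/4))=-2886/35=-82.46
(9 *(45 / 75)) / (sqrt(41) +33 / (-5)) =-891 / 64-135 *sqrt(41) / 64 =-27.43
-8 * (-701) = 5608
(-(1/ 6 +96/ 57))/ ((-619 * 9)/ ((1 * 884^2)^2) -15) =64426052133248/ 522125825662827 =0.12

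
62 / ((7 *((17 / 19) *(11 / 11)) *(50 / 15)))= 1767 / 595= 2.97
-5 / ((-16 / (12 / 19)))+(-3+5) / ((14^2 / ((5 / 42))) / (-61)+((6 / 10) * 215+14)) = 577105 / 2689108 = 0.21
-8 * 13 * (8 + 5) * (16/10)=-10816/5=-2163.20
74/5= 14.80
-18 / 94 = -9 / 47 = -0.19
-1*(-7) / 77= 1 / 11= 0.09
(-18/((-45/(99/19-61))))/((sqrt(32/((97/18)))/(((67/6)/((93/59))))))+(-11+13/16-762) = -12355/16-209509 *sqrt(97)/31806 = -837.06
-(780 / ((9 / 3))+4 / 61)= -15864 / 61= -260.07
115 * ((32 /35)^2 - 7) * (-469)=11636091 /35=332459.74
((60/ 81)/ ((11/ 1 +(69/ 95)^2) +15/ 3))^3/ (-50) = -117614702500000/ 65321650752591910923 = -0.00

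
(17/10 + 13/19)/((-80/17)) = -0.51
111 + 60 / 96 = 893 / 8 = 111.62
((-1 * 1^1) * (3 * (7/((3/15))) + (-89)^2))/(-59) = 8026/59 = 136.03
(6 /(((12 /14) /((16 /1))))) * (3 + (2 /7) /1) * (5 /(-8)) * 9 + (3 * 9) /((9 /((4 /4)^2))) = -2067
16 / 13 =1.23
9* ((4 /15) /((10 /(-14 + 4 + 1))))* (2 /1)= -108 /25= -4.32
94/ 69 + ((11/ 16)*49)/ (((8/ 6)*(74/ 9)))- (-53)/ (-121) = 158050709/ 39540864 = 4.00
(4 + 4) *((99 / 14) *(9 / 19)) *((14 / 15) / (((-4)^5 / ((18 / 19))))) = -2673 / 115520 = -0.02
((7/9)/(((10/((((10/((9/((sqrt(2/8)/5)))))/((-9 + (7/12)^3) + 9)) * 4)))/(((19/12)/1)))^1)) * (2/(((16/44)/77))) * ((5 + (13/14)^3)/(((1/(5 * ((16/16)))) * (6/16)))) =585490928/64827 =9031.59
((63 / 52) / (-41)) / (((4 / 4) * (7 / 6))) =-27 / 1066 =-0.03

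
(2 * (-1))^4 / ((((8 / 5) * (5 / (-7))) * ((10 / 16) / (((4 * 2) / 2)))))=-448 / 5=-89.60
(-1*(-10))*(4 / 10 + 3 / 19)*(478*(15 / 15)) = 50668 / 19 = 2666.74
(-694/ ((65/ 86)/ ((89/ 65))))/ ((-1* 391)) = 5311876/ 1651975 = 3.22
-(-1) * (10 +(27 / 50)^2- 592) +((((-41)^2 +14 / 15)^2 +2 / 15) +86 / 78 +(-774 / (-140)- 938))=5789074460401 / 2047500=2827386.79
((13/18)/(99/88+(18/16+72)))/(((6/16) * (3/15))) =1040/8019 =0.13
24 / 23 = 1.04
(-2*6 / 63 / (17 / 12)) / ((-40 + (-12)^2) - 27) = -16 / 9163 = -0.00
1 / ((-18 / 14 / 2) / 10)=-140 / 9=-15.56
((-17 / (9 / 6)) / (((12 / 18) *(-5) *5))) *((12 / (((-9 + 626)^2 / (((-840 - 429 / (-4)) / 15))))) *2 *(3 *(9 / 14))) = -0.00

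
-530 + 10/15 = -1588/3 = -529.33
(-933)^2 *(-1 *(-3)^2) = -7834401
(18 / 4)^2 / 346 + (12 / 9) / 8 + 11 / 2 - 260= -1055749 / 4152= -254.27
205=205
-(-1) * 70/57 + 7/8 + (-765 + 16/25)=-8689729/11400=-762.26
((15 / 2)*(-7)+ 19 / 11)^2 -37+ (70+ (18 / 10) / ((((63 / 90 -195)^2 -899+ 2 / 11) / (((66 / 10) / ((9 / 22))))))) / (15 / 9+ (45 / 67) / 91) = 129304671027673953 / 50065983425260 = 2582.69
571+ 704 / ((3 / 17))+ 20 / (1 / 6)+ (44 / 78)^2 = 4680.65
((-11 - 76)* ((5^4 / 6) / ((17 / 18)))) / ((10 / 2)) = -32625 / 17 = -1919.12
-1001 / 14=-143 / 2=-71.50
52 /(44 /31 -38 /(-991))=798746 /22391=35.67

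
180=180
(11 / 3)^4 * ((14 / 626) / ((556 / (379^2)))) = 14721335167 / 14096268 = 1044.34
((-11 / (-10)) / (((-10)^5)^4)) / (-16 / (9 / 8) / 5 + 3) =99 / 1400000000000000000000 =0.00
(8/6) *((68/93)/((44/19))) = 1292/3069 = 0.42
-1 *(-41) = 41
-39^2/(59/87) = -132327/59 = -2242.83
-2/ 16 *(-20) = 5/ 2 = 2.50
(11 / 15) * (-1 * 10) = -22 / 3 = -7.33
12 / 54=0.22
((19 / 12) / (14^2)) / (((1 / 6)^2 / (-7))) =-2.04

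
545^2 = 297025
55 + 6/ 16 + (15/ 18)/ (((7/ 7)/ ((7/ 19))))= 25391/ 456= 55.68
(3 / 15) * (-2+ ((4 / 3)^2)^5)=930478 / 295245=3.15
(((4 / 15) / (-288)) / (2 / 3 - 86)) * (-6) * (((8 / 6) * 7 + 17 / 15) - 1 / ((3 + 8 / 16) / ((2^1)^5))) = -139 / 1612800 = -0.00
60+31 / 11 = 691 / 11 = 62.82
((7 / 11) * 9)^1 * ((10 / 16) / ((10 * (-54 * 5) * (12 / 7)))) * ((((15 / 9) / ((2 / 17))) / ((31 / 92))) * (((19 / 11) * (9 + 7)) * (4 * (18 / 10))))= -364021 / 56265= -6.47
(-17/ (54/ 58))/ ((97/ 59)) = -11.11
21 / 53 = 0.40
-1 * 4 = -4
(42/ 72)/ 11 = 7/ 132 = 0.05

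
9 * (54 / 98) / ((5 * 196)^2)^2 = 243 / 45196039840000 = 0.00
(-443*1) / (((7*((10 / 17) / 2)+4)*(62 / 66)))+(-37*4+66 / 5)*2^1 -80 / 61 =-339630719 / 973865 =-348.75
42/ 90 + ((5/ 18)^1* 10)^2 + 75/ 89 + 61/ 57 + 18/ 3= 11023144/ 684855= 16.10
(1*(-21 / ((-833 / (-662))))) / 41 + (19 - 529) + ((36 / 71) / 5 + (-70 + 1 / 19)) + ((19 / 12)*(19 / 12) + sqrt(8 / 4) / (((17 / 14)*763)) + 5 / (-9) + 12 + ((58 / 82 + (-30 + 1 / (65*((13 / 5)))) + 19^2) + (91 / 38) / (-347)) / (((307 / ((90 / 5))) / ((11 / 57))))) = -562.55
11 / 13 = 0.85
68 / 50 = 34 / 25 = 1.36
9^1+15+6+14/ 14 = 31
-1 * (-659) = 659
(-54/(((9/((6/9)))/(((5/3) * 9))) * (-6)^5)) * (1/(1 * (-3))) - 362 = -703733/1944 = -362.00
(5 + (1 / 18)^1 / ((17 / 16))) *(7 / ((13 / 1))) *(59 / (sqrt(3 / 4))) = 638498 *sqrt(3) / 5967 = 185.34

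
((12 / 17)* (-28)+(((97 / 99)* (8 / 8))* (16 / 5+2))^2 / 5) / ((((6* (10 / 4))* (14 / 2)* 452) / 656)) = -0.20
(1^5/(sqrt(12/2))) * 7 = 7 * sqrt(6)/6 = 2.86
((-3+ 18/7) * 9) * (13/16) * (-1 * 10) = 1755/56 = 31.34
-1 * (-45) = 45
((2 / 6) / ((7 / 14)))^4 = 16 / 81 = 0.20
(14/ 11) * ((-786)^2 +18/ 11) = 95140836/ 121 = 786287.90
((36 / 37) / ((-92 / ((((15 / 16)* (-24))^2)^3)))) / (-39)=24911296875 / 708032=35183.86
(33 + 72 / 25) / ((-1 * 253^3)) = -39 / 17602475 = -0.00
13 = 13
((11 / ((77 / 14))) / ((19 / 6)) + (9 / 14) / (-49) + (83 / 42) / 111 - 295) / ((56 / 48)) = -1277633404 / 5063709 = -252.31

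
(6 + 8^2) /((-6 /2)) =-70 /3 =-23.33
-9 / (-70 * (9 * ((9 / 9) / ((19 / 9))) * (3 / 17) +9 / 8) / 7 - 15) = 3876 / 14545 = 0.27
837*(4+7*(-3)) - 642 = -14871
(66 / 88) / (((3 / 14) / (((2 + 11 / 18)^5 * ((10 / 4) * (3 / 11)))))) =8027075245 / 27713664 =289.64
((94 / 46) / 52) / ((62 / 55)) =2585 / 74152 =0.03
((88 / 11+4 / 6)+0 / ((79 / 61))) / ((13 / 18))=12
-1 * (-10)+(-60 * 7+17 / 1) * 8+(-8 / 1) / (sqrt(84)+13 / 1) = -273294 / 85+16 * sqrt(21) / 85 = -3214.36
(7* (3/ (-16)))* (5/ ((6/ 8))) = -35/ 4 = -8.75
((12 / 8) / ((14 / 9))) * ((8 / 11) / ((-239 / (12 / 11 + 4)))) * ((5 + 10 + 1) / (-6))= 1152 / 28919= 0.04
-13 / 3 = -4.33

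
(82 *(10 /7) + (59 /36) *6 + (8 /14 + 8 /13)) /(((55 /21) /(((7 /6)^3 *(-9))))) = -699.36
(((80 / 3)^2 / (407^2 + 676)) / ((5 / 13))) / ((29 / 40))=0.02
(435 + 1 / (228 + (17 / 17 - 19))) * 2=91351 / 105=870.01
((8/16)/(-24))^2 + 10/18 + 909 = 909.56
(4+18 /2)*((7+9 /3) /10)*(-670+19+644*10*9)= 745017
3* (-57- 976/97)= -19515/97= -201.19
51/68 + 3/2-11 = -35/4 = -8.75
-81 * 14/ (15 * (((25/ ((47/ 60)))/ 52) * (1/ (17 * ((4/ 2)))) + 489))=-2617524/ 16931435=-0.15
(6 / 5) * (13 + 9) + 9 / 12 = 543 / 20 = 27.15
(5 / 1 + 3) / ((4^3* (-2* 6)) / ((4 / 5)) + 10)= -4 / 475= -0.01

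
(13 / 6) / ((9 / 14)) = 91 / 27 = 3.37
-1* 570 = -570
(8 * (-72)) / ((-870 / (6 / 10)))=288 / 725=0.40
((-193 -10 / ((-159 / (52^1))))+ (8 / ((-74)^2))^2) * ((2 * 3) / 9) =-126.49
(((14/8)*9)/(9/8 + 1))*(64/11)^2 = 516096/2057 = 250.90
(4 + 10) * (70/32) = 245/8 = 30.62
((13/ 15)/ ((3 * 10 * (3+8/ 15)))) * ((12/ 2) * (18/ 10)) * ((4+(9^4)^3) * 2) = 13217702307498/ 265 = 49878121915.09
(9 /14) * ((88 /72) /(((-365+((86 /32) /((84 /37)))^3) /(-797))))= 1520270180352 /882088920089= 1.72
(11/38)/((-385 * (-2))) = 1/2660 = 0.00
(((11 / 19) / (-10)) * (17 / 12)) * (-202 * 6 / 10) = 18887 / 1900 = 9.94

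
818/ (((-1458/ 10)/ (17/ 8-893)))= 14574715/ 2916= 4998.19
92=92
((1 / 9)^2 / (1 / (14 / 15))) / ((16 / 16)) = 14 / 1215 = 0.01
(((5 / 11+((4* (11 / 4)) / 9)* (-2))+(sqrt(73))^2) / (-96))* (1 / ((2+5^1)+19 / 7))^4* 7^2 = -413536235 / 101604298752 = -0.00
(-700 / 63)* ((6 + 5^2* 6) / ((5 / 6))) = -2080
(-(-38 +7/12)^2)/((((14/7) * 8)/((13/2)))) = -2620813/4608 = -568.75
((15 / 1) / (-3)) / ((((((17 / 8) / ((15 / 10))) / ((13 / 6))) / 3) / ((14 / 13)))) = -420 / 17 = -24.71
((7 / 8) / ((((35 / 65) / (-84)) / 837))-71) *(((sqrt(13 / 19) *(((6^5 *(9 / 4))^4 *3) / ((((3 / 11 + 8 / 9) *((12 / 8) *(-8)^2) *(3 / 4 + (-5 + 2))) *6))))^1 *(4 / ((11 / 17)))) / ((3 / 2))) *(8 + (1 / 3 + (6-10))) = 1906135071427074788352 *sqrt(247) / 95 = 315339622551926314186.77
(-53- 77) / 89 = -130 / 89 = -1.46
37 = 37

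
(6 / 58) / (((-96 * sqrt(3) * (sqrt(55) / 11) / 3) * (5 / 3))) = -3 * sqrt(165) / 23200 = -0.00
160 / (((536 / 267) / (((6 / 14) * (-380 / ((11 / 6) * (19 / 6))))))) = -11534400 / 5159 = -2235.78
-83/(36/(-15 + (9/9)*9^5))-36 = -816853/6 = -136142.17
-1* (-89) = 89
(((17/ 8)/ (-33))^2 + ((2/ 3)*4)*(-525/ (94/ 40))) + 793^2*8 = 16477474249487/ 3275712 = 5030196.26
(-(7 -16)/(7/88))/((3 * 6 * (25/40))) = 10.06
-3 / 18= -1 / 6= -0.17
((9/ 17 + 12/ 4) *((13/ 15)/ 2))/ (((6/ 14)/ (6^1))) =364/ 17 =21.41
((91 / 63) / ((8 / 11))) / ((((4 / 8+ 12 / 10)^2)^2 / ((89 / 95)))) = 3181750 / 14282091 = 0.22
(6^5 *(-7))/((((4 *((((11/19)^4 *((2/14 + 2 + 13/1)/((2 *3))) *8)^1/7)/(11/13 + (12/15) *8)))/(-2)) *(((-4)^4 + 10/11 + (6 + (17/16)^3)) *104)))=15716539049960448/709325763628625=22.16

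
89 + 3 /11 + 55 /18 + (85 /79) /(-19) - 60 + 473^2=223761.27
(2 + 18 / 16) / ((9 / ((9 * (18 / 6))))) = 75 / 8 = 9.38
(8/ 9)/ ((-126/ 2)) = -8/ 567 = -0.01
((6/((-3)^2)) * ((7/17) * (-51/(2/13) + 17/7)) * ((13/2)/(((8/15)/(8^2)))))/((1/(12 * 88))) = -74405760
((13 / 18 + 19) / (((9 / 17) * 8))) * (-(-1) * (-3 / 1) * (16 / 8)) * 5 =-30175 / 216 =-139.70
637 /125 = 5.10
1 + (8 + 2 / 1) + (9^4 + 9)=6581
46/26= 23/13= 1.77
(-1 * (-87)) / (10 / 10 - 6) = -87 / 5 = -17.40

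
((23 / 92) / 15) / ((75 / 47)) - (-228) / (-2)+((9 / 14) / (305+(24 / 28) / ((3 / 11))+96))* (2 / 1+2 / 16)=-1934801341 / 16974000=-113.99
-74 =-74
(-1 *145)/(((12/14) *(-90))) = 203/108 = 1.88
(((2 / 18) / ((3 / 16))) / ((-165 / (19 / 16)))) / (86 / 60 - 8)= 38 / 58509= 0.00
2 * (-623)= -1246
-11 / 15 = -0.73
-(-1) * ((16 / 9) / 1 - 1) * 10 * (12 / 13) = 280 / 39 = 7.18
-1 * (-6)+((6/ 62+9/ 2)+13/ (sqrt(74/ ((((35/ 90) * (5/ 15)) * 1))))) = 13 * sqrt(777)/ 666+657/ 62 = 11.14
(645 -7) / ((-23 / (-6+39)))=-915.39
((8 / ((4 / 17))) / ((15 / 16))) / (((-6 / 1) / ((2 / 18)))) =-272 / 405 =-0.67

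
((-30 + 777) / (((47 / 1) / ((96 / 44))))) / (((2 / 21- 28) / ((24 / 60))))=-376488 / 757405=-0.50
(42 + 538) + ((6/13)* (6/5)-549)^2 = 1273301701/4225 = 301373.18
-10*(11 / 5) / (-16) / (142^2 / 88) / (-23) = -121 / 463772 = -0.00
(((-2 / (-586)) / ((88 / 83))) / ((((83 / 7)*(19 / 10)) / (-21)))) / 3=-245 / 244948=-0.00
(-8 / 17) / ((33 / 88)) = -64 / 51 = -1.25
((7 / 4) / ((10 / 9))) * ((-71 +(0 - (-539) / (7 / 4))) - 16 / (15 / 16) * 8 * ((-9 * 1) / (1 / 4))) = 1622943 / 200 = 8114.72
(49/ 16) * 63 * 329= 1015623/ 16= 63476.44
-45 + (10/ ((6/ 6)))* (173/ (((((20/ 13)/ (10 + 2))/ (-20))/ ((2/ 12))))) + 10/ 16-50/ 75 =-1080601/ 24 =-45025.04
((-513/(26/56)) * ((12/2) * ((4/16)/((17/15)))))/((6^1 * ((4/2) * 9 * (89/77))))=-460845/39338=-11.72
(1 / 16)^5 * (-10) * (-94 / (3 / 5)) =1175 / 786432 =0.00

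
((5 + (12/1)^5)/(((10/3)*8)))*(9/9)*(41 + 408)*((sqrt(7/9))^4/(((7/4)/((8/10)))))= 782094691/675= 1158658.80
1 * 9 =9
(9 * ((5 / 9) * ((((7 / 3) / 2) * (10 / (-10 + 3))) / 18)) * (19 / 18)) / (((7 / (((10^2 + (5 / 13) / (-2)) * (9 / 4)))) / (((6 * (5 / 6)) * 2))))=-2054375 / 13104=-156.77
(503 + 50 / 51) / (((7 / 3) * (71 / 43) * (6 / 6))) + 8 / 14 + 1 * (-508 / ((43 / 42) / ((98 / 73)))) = -14181781749 / 26521411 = -534.73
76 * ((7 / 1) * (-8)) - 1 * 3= -4259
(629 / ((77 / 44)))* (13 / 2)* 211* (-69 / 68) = -7002879 / 14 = -500205.64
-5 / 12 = -0.42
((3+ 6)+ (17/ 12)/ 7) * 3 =773/ 28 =27.61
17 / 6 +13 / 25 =503 / 150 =3.35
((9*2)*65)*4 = 4680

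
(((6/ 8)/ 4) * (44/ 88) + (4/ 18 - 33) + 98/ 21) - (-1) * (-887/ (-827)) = -6417607/ 238176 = -26.94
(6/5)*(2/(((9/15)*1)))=4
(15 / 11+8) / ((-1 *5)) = -103 / 55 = -1.87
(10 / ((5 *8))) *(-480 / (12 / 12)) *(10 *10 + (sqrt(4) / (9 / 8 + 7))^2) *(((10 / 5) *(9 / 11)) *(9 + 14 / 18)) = -162338304 / 845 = -192116.34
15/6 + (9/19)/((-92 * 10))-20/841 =2.48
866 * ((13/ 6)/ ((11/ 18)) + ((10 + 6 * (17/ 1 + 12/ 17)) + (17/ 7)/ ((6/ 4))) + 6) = 433258934/ 3927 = 110328.22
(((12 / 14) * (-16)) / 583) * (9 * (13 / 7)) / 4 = -2808 / 28567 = -0.10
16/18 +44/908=1915/2043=0.94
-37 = -37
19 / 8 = 2.38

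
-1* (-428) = 428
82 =82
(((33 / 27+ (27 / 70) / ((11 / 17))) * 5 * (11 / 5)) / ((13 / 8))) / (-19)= -50404 / 77805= -0.65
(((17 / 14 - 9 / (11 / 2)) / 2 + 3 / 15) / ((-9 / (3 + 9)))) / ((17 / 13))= 13 / 1155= 0.01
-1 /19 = -0.05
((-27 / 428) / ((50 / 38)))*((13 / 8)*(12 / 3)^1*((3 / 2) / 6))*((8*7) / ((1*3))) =-15561 / 10700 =-1.45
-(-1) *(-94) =-94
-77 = -77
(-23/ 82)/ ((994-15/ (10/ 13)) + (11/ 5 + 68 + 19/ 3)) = -345/ 1292771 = -0.00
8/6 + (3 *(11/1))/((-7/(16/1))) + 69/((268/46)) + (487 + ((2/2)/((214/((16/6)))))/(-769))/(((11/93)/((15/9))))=17319570604009/2546987982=6800.02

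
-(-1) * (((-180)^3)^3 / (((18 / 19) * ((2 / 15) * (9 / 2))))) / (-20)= 17448270912000000000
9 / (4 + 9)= 9 / 13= 0.69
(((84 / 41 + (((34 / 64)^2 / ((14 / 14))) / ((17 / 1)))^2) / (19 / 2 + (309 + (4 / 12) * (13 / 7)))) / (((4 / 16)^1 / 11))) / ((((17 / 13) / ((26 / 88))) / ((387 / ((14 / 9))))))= 11966184654021 / 753514053632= 15.88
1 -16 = -15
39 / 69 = 13 / 23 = 0.57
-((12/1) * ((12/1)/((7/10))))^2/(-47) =2073600/2303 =900.39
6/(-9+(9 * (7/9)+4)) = 3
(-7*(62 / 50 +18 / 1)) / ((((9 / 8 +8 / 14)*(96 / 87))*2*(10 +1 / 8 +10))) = -97643 / 54625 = -1.79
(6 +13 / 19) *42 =5334 / 19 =280.74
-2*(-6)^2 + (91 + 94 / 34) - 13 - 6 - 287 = -284.24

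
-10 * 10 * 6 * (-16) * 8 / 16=4800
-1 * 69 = -69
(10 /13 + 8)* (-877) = -99978 /13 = -7690.62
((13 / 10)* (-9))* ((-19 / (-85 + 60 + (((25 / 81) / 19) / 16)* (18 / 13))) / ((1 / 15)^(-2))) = -2196324 / 55571875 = -0.04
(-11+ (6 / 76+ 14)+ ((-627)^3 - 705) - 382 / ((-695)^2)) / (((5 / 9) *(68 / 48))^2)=-397936264.43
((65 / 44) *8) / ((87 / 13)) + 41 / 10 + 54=572917 / 9570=59.87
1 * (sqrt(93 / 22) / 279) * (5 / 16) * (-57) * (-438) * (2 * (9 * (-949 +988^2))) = 60866795925 * sqrt(2046) / 2728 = 1009227066.73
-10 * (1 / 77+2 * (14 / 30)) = -2186 / 231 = -9.46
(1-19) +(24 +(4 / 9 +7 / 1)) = 121 / 9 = 13.44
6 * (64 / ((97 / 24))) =95.01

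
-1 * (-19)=19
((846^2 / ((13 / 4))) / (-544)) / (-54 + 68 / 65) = 894645 / 117028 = 7.64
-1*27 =-27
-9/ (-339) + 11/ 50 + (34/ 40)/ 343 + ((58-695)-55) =-2681157597/ 3875900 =-691.75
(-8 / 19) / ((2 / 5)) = -20 / 19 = -1.05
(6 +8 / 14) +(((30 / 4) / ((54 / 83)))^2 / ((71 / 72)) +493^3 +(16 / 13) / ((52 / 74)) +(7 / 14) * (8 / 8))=90578866373759 / 755937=119823300.58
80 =80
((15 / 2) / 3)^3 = 125 / 8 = 15.62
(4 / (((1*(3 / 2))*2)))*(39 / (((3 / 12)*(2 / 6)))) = 624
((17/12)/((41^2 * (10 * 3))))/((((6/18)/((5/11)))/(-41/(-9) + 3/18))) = 1445/7988112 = 0.00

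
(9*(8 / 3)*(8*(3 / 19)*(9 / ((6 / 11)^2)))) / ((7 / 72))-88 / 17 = 21315272 / 2261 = 9427.36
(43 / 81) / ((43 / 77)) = 77 / 81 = 0.95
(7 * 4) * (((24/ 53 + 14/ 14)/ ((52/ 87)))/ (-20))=-46893/ 13780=-3.40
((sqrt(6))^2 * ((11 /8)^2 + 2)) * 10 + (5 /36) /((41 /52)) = 1379255 /5904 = 233.61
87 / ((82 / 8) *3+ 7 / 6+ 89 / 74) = 38628 / 14705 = 2.63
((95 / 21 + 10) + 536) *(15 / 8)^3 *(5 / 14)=65030625 / 50176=1296.05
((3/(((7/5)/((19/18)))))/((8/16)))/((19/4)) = 20/21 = 0.95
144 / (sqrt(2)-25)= -3600 / 623-144* sqrt(2) / 623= -6.11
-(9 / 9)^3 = -1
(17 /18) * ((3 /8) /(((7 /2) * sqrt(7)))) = 17 * sqrt(7) /1176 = 0.04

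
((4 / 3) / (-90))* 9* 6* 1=-4 / 5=-0.80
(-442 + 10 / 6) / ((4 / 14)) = -9247 / 6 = -1541.17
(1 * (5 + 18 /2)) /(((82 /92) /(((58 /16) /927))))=0.06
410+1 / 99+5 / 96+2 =412.06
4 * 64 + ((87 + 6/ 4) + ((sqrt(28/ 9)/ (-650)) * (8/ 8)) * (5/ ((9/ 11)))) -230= 114.48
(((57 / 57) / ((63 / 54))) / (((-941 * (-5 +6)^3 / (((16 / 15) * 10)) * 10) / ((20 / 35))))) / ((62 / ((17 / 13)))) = -1088 / 92909635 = -0.00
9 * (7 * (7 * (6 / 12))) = 441 / 2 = 220.50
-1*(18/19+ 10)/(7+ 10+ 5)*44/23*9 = -3744/437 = -8.57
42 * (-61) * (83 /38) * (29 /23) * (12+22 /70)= -189847311 /2185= -86886.64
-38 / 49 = -0.78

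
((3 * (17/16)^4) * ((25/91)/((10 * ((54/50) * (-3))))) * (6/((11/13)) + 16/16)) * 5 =-4645855625/3542482944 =-1.31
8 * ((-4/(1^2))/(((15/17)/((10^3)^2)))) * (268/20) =-1457920000/3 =-485973333.33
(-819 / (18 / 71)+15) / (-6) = 6431 / 12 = 535.92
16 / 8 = 2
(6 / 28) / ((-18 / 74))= -37 / 42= -0.88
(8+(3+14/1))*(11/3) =91.67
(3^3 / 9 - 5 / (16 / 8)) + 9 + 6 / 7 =10.36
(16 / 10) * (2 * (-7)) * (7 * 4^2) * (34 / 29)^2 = -14500864 / 4205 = -3448.48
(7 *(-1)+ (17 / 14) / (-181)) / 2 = -17755 / 5068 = -3.50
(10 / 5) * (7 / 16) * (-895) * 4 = -6265 / 2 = -3132.50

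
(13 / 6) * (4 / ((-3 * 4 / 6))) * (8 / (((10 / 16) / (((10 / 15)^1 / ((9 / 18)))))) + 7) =-4693 / 45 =-104.29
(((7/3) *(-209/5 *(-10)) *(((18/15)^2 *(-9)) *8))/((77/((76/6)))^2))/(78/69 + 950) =-10096448/3509275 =-2.88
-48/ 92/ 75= -4/ 575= -0.01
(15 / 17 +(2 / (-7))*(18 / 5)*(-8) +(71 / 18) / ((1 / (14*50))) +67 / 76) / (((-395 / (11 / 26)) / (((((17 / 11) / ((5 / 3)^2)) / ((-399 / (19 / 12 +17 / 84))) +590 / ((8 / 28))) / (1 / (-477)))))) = 2923566.10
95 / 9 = 10.56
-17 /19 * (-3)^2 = -153 /19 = -8.05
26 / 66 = 13 / 33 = 0.39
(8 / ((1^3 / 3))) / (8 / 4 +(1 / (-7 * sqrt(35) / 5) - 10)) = -65856 / 21947 +168 * sqrt(35) / 21947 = -2.96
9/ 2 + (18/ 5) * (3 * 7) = 801/ 10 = 80.10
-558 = -558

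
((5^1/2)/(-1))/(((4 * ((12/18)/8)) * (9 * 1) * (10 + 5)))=-1/18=-0.06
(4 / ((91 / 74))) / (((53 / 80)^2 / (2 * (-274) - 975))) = -2885171200 / 255619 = -11287.00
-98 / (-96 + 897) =-98 / 801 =-0.12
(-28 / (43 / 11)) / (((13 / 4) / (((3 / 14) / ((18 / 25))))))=-1100 / 1677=-0.66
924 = 924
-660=-660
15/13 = 1.15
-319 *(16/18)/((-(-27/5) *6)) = -6380/729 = -8.75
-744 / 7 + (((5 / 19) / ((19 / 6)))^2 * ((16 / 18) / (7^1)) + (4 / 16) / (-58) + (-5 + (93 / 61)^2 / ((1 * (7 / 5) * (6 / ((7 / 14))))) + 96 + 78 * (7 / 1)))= 530.85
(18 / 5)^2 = 324 / 25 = 12.96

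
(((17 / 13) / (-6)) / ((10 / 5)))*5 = -85 / 156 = -0.54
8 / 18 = 4 / 9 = 0.44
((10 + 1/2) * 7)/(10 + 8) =49/12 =4.08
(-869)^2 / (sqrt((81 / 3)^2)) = 755161 / 27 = 27968.93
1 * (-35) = -35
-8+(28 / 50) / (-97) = -19414 / 2425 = -8.01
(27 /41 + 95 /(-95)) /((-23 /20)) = 280 /943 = 0.30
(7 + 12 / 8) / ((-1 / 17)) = -289 / 2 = -144.50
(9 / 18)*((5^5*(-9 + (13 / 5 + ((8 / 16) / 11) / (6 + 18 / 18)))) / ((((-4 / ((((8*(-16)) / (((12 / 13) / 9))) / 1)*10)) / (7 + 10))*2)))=-20399681250 / 77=-264930925.32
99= 99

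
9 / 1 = 9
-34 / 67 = -0.51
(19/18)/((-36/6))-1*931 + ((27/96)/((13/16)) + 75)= -1201585/1404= -855.83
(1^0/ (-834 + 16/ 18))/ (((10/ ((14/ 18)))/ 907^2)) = -5758543/ 74980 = -76.80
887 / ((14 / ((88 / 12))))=9757 / 21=464.62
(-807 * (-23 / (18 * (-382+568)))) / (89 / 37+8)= 228919 / 429660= 0.53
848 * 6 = 5088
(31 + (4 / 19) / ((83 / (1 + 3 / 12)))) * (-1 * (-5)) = 244460 / 1577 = 155.02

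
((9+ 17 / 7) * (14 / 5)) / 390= 16 / 195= 0.08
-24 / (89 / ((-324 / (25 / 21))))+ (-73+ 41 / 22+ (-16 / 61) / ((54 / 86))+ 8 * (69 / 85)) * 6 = -72403560067 / 228425175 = -316.97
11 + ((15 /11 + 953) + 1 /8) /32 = 114971 /2816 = 40.83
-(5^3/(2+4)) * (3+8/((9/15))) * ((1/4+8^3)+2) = -12599125/72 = -174987.85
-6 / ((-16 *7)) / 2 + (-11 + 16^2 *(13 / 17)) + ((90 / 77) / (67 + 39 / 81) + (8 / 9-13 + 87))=44595251863 / 171719856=259.70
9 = 9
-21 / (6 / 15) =-105 / 2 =-52.50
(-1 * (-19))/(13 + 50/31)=1.30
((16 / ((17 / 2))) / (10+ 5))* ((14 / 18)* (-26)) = -5824 / 2295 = -2.54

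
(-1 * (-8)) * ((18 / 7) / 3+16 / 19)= 1808 / 133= 13.59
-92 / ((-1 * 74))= 46 / 37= 1.24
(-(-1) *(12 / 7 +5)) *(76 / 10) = 1786 / 35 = 51.03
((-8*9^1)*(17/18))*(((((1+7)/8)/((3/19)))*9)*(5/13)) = -19380/13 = -1490.77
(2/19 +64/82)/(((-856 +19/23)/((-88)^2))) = -122897280/15322151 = -8.02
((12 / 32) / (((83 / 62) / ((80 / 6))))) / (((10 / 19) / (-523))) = -308047 / 83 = -3711.41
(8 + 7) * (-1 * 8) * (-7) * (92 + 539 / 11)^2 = 16700040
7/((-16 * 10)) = -7/160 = -0.04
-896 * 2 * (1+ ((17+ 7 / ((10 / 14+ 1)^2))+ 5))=-409360 / 9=-45484.44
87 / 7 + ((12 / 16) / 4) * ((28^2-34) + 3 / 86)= 1474275 / 9632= 153.06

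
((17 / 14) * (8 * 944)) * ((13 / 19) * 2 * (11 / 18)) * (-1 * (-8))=73435648 / 1197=61349.75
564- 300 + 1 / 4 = 1057 / 4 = 264.25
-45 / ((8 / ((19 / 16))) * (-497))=855 / 63616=0.01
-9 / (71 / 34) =-306 / 71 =-4.31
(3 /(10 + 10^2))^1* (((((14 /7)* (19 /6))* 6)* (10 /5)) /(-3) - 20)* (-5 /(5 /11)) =68 /5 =13.60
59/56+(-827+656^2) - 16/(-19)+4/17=7768997337/18088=429511.13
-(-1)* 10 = 10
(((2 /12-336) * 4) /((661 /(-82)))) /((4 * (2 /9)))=247845 /1322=187.48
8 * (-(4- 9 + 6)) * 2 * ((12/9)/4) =-16/3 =-5.33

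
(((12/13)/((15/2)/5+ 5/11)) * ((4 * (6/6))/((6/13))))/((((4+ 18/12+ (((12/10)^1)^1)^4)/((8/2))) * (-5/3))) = -528000/407081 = -1.30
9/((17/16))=8.47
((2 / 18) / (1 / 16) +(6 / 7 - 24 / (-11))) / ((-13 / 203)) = -96802 / 1287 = -75.22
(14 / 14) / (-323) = -1 / 323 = -0.00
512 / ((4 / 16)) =2048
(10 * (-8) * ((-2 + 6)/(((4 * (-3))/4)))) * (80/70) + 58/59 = 152258/1239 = 122.89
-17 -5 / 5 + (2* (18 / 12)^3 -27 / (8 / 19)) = -603 / 8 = -75.38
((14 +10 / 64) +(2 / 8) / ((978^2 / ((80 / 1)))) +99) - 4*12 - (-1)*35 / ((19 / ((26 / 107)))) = 1020550819205 / 15556255776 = 65.60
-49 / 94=-0.52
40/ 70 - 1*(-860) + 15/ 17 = 102513/ 119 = 861.45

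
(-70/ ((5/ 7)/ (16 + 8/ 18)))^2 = 210366016/ 81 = 2597111.31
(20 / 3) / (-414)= -10 / 621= -0.02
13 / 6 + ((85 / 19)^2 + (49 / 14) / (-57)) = 7985 / 361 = 22.12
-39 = -39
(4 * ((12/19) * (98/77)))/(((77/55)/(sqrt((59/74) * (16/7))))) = 960 * sqrt(30562)/54131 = 3.10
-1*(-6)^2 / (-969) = 12 / 323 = 0.04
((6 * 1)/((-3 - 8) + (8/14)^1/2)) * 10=-28/5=-5.60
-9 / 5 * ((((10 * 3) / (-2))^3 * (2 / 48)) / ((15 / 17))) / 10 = 459 / 16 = 28.69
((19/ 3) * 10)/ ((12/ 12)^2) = 190/ 3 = 63.33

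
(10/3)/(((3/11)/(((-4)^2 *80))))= 140800/9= 15644.44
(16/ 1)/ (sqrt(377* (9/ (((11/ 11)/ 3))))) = 16* sqrt(1131)/ 3393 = 0.16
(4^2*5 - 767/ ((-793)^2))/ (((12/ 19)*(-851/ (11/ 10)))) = -269594743/ 1646616920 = -0.16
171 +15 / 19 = 3264 / 19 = 171.79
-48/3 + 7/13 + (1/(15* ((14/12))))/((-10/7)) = -5038/325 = -15.50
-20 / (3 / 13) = -260 / 3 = -86.67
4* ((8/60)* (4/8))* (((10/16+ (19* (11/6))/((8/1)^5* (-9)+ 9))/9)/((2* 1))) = 4422709/477742860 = 0.01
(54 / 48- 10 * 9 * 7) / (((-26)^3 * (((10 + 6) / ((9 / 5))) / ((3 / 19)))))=10449 / 16440320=0.00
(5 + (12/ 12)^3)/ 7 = 6/ 7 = 0.86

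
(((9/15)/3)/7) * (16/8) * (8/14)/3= 8/735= 0.01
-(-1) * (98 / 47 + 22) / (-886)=-566 / 20821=-0.03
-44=-44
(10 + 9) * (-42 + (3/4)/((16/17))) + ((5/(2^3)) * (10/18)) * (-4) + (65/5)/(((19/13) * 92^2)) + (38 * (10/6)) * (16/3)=-2584779433/5789376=-446.47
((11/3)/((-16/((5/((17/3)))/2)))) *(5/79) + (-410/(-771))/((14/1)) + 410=95103329425/231941472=410.03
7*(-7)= -49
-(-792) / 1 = 792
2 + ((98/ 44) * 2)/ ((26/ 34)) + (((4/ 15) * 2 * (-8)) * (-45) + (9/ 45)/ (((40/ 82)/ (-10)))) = 279887/ 1430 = 195.73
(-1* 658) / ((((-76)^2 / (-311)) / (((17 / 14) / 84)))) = 248489 / 485184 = 0.51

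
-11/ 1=-11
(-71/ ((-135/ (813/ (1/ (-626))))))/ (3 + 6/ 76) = -457704908/ 5265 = -86933.51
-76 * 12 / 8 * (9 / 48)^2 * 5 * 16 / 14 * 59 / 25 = -30267 / 560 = -54.05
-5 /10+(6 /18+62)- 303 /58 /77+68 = 869299 /6699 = 129.77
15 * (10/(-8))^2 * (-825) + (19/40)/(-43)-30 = -66618863/3440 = -19365.95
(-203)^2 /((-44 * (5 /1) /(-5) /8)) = 82418 /11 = 7492.55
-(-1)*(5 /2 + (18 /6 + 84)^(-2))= 37847 /15138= 2.50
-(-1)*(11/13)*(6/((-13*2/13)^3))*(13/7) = -33/28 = -1.18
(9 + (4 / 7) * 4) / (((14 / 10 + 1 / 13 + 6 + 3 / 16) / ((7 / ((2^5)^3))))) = 5135 / 16324608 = 0.00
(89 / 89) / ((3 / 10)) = 10 / 3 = 3.33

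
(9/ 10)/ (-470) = -9/ 4700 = -0.00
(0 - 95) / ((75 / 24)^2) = -1216 / 125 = -9.73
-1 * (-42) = 42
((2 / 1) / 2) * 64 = 64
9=9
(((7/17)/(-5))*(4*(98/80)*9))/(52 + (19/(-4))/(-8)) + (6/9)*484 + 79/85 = 77136931/238425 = 323.53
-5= -5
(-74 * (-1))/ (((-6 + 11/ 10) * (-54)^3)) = 185/ 1928934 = 0.00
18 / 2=9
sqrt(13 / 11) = 1.09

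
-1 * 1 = -1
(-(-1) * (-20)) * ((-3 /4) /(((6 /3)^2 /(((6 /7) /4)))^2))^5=71744535 /77646205208605229056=0.00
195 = 195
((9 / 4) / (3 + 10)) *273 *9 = 1701 / 4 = 425.25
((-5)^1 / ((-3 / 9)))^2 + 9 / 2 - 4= 451 / 2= 225.50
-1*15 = -15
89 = 89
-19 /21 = -0.90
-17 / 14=-1.21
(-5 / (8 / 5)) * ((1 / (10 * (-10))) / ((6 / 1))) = 1 / 192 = 0.01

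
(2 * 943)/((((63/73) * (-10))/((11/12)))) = -757229/3780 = -200.33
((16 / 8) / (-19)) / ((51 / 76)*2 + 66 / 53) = -212 / 5211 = -0.04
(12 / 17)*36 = 432 / 17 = 25.41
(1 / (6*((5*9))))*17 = 17 / 270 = 0.06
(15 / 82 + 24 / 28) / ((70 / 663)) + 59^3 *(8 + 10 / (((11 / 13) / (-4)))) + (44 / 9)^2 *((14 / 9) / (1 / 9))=-288746138580719 / 35800380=-8065448.99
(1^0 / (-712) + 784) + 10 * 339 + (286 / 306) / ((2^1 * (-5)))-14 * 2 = 2258191607 / 544680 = 4145.91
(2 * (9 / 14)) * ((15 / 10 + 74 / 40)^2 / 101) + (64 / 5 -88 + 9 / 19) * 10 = -4014426781 / 5373200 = -747.12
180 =180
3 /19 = 0.16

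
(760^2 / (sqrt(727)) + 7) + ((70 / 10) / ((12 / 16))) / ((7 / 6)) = 15 + 577600*sqrt(727) / 727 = 21437.00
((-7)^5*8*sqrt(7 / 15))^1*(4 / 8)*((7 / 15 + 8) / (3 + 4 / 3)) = -89731.30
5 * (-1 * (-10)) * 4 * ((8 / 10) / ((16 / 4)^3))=5 / 2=2.50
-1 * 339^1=-339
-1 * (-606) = 606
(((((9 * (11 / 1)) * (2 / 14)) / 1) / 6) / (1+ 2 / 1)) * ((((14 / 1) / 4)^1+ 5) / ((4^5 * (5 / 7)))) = 187 / 20480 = 0.01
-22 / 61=-0.36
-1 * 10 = -10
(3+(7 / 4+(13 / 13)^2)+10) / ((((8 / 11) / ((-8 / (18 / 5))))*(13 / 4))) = -385 / 26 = -14.81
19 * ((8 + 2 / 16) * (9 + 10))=23465 / 8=2933.12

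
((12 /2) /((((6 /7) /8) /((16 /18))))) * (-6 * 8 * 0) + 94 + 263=357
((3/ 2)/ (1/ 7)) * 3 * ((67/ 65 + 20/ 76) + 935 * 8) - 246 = 290737227/ 1235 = 235414.76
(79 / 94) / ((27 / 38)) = 1501 / 1269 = 1.18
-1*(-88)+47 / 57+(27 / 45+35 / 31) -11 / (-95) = 801064 / 8835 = 90.67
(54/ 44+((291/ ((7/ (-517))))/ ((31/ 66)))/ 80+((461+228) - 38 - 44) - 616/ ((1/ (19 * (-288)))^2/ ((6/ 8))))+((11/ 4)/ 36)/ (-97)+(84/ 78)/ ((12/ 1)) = -13833566171.66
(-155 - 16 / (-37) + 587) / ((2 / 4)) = 32000 / 37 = 864.86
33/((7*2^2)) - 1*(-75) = 2133/28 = 76.18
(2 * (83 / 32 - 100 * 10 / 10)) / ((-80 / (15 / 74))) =9351 / 18944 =0.49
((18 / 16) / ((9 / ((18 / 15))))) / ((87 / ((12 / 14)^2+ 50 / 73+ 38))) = 35251 / 518665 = 0.07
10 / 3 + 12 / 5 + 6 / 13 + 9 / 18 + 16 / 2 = 5731 / 390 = 14.69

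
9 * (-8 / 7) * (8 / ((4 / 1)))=-144 / 7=-20.57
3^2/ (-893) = -9/ 893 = -0.01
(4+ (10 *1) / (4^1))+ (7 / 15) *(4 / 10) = 1003 / 150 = 6.69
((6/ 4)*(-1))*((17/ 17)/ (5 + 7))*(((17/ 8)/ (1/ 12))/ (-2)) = 51/ 32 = 1.59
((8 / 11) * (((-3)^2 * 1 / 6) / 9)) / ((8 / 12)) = 2 / 11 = 0.18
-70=-70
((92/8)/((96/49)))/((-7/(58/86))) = -4669/8256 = -0.57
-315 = -315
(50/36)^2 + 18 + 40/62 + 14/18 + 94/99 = 2463953/110484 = 22.30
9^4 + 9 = 6570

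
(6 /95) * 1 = 6 /95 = 0.06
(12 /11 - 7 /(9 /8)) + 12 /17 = -7448 /1683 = -4.43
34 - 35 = -1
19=19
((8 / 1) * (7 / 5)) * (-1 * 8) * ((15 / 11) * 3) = -4032 / 11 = -366.55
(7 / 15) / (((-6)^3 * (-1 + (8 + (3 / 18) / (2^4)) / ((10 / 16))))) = -7 / 38286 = -0.00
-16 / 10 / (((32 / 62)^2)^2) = -22.55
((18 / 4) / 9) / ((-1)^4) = 0.50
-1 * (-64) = 64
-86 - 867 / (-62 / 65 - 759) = -4191787 / 49397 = -84.86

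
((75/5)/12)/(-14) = -5/56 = -0.09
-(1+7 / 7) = -2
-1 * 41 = -41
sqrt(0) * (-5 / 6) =0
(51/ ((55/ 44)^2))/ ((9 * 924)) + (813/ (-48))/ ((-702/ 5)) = 2693239/ 21621600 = 0.12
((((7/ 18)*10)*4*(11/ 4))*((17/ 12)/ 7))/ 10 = 187/ 216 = 0.87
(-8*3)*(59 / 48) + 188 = 317 / 2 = 158.50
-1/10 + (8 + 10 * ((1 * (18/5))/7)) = 913/70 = 13.04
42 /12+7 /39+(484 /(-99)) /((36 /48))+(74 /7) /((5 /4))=138037 /24570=5.62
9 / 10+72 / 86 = 1.74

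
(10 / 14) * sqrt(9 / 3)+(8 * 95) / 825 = 152 / 165+5 * sqrt(3) / 7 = 2.16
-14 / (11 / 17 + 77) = -119 / 660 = -0.18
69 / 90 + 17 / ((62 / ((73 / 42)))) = 16187 / 13020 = 1.24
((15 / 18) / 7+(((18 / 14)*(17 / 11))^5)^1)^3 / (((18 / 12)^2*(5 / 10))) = 128772502517377942084589892253594597 / 4819113458263216978249325247999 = 26721.20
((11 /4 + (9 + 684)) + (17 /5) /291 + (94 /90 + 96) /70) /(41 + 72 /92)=9798624749 /587267100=16.69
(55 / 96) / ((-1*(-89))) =55 / 8544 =0.01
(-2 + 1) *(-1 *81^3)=531441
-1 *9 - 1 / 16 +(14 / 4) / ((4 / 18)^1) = 6.69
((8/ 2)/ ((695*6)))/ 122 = 0.00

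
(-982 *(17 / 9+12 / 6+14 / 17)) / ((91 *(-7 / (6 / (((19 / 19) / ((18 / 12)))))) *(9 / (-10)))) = -1011460 / 13923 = -72.65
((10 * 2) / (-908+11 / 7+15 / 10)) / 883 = -280 / 11186727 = -0.00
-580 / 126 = -290 / 63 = -4.60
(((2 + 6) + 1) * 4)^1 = 36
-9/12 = -3/4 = -0.75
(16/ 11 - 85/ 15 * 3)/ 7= -2.22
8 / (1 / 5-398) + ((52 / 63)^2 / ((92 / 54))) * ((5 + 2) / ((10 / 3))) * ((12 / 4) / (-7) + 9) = 16089688 / 2241603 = 7.18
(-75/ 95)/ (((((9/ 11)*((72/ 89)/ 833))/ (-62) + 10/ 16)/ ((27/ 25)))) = -16381904616/ 12008094335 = -1.36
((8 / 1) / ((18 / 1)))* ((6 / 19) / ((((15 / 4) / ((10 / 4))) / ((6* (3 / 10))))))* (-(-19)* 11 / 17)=176 / 85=2.07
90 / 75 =6 / 5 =1.20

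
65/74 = 0.88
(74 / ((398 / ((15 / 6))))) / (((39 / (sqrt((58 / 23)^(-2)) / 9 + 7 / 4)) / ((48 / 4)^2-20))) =10741655 / 4051242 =2.65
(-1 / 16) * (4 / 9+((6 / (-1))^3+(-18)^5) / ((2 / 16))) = 34016111 / 36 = 944891.97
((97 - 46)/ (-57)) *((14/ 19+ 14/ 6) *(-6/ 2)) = 2975/ 361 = 8.24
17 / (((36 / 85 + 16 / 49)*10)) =14161 / 6248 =2.27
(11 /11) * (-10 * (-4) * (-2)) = -80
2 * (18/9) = 4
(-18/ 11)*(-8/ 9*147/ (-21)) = -112/ 11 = -10.18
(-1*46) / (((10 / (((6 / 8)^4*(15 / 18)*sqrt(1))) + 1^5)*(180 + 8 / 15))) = -9315 / 1423054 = -0.01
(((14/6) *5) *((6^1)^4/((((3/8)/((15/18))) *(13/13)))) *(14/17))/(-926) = -235200/7871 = -29.88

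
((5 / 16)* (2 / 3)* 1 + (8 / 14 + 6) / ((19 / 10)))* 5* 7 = 128.34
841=841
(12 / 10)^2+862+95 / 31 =671541 / 775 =866.50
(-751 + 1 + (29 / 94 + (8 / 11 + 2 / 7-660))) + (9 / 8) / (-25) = -1019634071 / 723800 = -1408.72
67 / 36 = 1.86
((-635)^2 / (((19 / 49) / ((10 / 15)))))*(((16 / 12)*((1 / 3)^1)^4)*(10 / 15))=316128400 / 41553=7607.84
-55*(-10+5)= 275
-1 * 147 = -147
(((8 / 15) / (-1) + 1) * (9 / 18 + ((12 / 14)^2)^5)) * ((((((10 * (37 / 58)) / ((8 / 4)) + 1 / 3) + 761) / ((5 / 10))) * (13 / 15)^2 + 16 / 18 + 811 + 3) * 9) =15504169573531813 / 2633072856750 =5888.24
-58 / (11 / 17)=-89.64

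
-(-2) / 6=0.33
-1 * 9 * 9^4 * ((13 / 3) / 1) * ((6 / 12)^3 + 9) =-2334895.88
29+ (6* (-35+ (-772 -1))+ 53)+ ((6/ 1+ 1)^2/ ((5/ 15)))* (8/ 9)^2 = -125546/ 27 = -4649.85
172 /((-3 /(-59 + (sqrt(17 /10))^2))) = 16426 /5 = 3285.20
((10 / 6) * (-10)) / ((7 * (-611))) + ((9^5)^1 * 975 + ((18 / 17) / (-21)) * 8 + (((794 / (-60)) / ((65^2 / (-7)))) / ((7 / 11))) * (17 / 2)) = 27209382783203409 / 472608500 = 57572774.89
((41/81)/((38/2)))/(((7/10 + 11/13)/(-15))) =-26650/103113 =-0.26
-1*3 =-3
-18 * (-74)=1332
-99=-99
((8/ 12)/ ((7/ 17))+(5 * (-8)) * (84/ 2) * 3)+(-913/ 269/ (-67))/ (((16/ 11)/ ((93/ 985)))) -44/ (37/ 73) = -1131134257282297/ 220701006960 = -5125.19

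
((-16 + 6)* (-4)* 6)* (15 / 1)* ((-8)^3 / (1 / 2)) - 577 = -3686977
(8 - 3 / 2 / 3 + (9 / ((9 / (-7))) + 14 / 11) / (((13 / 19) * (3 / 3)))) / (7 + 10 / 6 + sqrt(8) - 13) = 2241 * sqrt(2) / 13871 + 747 / 2134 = 0.58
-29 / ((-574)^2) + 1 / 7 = 47039 / 329476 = 0.14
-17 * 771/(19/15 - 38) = 196605/551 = 356.81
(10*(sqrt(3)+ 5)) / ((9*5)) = 2*sqrt(3) / 9+ 10 / 9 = 1.50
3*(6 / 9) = 2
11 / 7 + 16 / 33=2.06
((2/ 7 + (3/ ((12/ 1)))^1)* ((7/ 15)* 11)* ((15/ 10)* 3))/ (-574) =-99/ 4592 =-0.02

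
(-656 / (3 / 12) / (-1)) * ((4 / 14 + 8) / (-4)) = -38048 / 7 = -5435.43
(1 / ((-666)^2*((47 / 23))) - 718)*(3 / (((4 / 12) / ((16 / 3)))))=-59872963012 / 1737261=-34464.00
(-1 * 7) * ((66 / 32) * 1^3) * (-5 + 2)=43.31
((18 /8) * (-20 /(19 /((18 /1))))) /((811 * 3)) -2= -31088 /15409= -2.02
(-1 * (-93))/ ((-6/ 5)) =-155/ 2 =-77.50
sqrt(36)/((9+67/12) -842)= -72/9929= -0.01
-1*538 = -538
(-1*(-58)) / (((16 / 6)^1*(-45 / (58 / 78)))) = -0.36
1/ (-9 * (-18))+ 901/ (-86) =-36469/ 3483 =-10.47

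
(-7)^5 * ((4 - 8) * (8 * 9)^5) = 130080642564096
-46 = -46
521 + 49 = 570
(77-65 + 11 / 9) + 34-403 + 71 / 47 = -149855 / 423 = -354.27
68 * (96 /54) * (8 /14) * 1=4352 /63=69.08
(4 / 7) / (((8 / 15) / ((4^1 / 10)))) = 3 / 7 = 0.43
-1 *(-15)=15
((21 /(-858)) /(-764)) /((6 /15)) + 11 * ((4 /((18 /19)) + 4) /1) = 355724827 /3933072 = 90.44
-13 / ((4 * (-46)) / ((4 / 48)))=13 / 2208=0.01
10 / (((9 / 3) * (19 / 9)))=30 / 19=1.58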